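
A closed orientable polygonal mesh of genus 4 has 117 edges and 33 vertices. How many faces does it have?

78

For a closed orientable surface of genus 4, χ = 2 − 2·4 = -6.
F = -6 − V + E = -6 − 33 + 117 = 78.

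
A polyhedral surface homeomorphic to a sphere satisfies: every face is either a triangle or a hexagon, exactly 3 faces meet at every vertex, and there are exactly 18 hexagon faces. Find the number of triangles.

4

Let x be the number of triangles; then F = 18 + x.
Edge–face incidences: 2E = 6·18 + 3·x = 108 + 3x.
Every vertex has degree 3, so 3V = 2E.
Euler: V − E + F = 2 ⇒ (2E)/3 − E + (18 + x) = 2.
Multiply by 6: 2·(2E) − 3·(2E) + 6·(18 + x) = 12, i.e. 108 + 6x − (108 + 3x) = 12.
Collecting terms: 3x = 12, so x = 4.
Then 2E = 108 + 3·4 = 120, so E = 60, V = 2E/3 = 40, F = 18 + 4 = 22.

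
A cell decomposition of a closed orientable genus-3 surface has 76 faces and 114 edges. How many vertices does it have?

34

For a closed orientable surface of genus 3, χ = 2 − 2·3 = -4.
V = -4 + E − F = -4 + 114 − 76 = 34.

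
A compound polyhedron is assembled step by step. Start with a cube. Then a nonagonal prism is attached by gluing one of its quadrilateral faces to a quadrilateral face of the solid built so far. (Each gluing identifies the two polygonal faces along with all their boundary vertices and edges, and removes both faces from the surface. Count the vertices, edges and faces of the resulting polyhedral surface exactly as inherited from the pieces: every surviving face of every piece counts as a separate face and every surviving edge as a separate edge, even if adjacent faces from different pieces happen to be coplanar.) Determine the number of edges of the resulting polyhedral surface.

A cube: V=8, E=12, F=6.
Attach a nonagonal prism (V=18, E=27, F=11) along a 4-gon: merge 4 vertices and 4 edges, delete both glued faces → V=22, E=35, F=15.
Check: V − E + F = 22 − 35 + 15 = 2.

35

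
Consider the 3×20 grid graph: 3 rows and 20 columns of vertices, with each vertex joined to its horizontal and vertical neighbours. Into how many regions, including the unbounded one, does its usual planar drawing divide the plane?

39

The grid has V = 3·20 = 60 vertices and E = 3·19 + 20·2 = 97 edges.
F = 2 − V + E = 2 − 60 + 97 = 39.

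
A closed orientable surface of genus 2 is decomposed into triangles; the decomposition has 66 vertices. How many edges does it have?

χ = 2 − 2·2 = -2, and every face is a triangle so 3F = 2E.
V − E + F = -2 with E = 3F/2 gives 66 − (3/2 − 1)·F = -2, so F = 136 and E = 204.

204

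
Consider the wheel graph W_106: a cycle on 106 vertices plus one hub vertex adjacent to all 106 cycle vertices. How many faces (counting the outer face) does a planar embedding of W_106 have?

107

W_106 has V = 106 + 1 = 107 vertices and E = 2·106 = 212 edges.
By Euler's formula F = 2 − V + E = 2 − 107 + 212 = 107.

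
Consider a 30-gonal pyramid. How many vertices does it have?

A pyramid on an n-gon base has one n-gon and n triangles: V = 30 + 1 = 31, E = 2·30 = 60, F = 30 + 1 = 31.

31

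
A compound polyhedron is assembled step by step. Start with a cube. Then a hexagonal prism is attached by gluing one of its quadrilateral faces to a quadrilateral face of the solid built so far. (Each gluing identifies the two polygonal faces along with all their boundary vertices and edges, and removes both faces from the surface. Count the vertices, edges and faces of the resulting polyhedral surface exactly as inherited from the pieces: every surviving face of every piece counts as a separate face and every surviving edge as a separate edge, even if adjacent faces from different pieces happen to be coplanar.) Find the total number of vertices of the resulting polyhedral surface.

16

A cube: V=8, E=12, F=6.
Attach a hexagonal prism (V=12, E=18, F=8) along a 4-gon: merge 4 vertices and 4 edges, delete both glued faces → V=16, E=26, F=12.
Check: V − E + F = 16 − 26 + 12 = 2.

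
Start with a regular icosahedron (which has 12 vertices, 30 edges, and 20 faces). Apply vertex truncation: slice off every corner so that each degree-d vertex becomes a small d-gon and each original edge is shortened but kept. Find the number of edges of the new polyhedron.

90

Truncation replaces each original edge-end by a new vertex, so V′ = 2E = 60.
Each original edge survives, and each old vertex of degree d contributes d new edges; summing degrees gives Σd = 2E, so E′ = E + 2E = 3E = 90.
Each original face survives and each original vertex becomes one new face: F′ = F + V = 32.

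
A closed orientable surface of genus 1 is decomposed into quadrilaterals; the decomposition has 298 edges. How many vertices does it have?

χ = 2 − 2·1 = 0, and every face is a square so 4F = 2E.
F = 2E/4 = 149. Then V = 0 + E − F = 0 + 298 − 149 = 149.

149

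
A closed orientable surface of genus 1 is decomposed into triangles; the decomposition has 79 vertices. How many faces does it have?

χ = 2 − 2·1 = 0, and every face is a triangle so 3F = 2E.
V − E + F = 0 with E = 3F/2 gives 79 − (3/2 − 1)·F = 0, so F = 158 and E = 237.

158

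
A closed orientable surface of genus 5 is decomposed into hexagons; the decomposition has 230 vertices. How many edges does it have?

χ = 2 − 2·5 = -8, and every face is a hexagon so 6F = 2E.
V − E + F = -8 with E = 6F/2 gives 230 − (6/2 − 1)·F = -8, so F = 119 and E = 357.

357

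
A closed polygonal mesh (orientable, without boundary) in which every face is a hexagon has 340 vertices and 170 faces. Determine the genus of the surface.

Every face is a hexagon, so 2E = 6·170 = 1020, giving E = 510.
χ = V − E + F = 340 − 510 + 170 = 0.
For a closed orientable surface χ = 2 − 2g, so g = (2 − (0))/2 = 1.

1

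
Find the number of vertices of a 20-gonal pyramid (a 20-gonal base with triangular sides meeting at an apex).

21

A pyramid on an n-gon base has one n-gon and n triangles: V = 20 + 1 = 21, E = 2·20 = 40, F = 20 + 1 = 21.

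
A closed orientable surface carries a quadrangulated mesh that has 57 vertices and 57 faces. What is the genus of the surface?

Every face is a square, so 2E = 4·57 = 228, giving E = 114.
χ = V − E + F = 57 − 114 + 57 = 0.
For a closed orientable surface χ = 2 − 2g, so g = (2 − (0))/2 = 1.

1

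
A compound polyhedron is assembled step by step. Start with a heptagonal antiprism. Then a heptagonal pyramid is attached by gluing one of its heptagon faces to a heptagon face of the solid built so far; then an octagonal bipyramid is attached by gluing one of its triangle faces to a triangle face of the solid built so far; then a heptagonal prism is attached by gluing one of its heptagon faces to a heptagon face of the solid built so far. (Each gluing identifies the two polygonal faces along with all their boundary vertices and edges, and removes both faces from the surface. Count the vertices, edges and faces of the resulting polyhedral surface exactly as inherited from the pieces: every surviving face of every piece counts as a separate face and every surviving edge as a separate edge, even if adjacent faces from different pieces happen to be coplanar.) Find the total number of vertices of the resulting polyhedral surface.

A heptagonal antiprism: V=14, E=28, F=16.
Attach a heptagonal pyramid (V=8, E=14, F=8) along a 7-gon: merge 7 vertices and 7 edges, delete both glued faces → V=15, E=35, F=22.
Attach an octagonal bipyramid (V=10, E=24, F=16) along a 3-gon: merge 3 vertices and 3 edges, delete both glued faces → V=22, E=56, F=36.
Attach a heptagonal prism (V=14, E=21, F=9) along a 7-gon: merge 7 vertices and 7 edges, delete both glued faces → V=29, E=70, F=43.
Check: V − E + F = 29 − 70 + 43 = 2.

29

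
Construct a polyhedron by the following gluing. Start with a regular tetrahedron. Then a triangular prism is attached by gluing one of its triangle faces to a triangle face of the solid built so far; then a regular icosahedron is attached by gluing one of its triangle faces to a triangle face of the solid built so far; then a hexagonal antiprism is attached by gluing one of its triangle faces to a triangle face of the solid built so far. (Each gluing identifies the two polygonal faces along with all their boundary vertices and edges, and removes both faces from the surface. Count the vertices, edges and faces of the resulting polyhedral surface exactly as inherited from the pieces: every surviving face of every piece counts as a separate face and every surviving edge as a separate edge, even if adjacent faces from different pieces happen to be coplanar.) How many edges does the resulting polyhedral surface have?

A regular tetrahedron: V=4, E=6, F=4.
Attach a triangular prism (V=6, E=9, F=5) along a 3-gon: merge 3 vertices and 3 edges, delete both glued faces → V=7, E=12, F=7.
Attach a regular icosahedron (V=12, E=30, F=20) along a 3-gon: merge 3 vertices and 3 edges, delete both glued faces → V=16, E=39, F=25.
Attach a hexagonal antiprism (V=12, E=24, F=14) along a 3-gon: merge 3 vertices and 3 edges, delete both glued faces → V=25, E=60, F=37.
Check: V − E + F = 25 − 60 + 37 = 2.

60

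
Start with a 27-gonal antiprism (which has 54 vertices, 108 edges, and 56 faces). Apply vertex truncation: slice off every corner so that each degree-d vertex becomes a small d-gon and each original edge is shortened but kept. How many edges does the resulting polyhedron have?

324

Truncation replaces each original edge-end by a new vertex, so V′ = 2E = 216.
Each original edge survives, and each old vertex of degree d contributes d new edges; summing degrees gives Σd = 2E, so E′ = E + 2E = 3E = 324.
Each original face survives and each original vertex becomes one new face: F′ = F + V = 110.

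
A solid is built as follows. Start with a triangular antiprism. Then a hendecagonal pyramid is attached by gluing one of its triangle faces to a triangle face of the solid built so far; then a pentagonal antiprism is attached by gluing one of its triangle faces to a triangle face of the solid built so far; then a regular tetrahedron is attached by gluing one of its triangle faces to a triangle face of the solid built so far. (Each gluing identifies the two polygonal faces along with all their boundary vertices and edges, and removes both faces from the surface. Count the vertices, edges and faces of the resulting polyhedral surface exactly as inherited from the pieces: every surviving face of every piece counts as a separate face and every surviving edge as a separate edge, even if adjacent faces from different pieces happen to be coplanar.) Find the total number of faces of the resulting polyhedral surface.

30

A triangular antiprism: V=6, E=12, F=8.
Attach a hendecagonal pyramid (V=12, E=22, F=12) along a 3-gon: merge 3 vertices and 3 edges, delete both glued faces → V=15, E=31, F=18.
Attach a pentagonal antiprism (V=10, E=20, F=12) along a 3-gon: merge 3 vertices and 3 edges, delete both glued faces → V=22, E=48, F=28.
Attach a regular tetrahedron (V=4, E=6, F=4) along a 3-gon: merge 3 vertices and 3 edges, delete both glued faces → V=23, E=51, F=30.
Check: V − E + F = 23 − 51 + 30 = 2.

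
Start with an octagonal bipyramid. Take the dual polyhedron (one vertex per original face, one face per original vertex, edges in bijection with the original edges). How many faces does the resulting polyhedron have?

The base solid has V = 10, E = 24, F = 16.
The dual swaps V and F and preserves E: V′ = F = 16, E′ = E = 24, F′ = V = 10.

10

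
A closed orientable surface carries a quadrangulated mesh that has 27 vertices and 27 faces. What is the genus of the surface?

1

Every face is a square, so 2E = 4·27 = 108, giving E = 54.
χ = V − E + F = 27 − 54 + 27 = 0.
For a closed orientable surface χ = 2 − 2g, so g = (2 − (0))/2 = 1.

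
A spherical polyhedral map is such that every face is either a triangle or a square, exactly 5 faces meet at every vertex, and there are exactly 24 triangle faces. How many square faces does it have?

Let x be the number of squares; then F = 24 + x.
Edge–face incidences: 2E = 3·24 + 4·x = 72 + 4x.
Every vertex has degree 5, so 5V = 2E.
Euler: V − E + F = 2 ⇒ (2E)/5 − E + (24 + x) = 2.
Multiply by 10: 2·(2E) − 5·(2E) + 10·(24 + x) = 20, i.e. 240 + 10x − 3·(72 + 4x) = 20.
Collecting terms: −2x + 24 = 20, so −2x = −4, so x = 2.
Then 2E = 72 + 4·2 = 80, so E = 40, V = 2E/5 = 16, F = 24 + 2 = 26.

2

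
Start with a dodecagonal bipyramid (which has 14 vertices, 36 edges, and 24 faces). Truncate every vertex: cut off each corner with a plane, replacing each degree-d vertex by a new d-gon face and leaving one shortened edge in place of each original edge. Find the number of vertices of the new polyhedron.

72

Truncation replaces each original edge-end by a new vertex, so V′ = 2E = 72.
Each original edge survives, and each old vertex of degree d contributes d new edges; summing degrees gives Σd = 2E, so E′ = E + 2E = 3E = 108.
Each original face survives and each original vertex becomes one new face: F′ = F + V = 38.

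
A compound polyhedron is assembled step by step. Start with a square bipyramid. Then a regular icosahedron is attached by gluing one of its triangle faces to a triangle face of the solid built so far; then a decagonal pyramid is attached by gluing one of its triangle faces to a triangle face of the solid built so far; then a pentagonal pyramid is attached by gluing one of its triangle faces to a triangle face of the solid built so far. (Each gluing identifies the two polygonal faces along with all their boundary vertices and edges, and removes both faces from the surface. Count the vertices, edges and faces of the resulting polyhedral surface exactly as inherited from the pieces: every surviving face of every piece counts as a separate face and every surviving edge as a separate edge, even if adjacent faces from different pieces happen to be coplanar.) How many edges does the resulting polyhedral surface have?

A square bipyramid: V=6, E=12, F=8.
Attach a regular icosahedron (V=12, E=30, F=20) along a 3-gon: merge 3 vertices and 3 edges, delete both glued faces → V=15, E=39, F=26.
Attach a decagonal pyramid (V=11, E=20, F=11) along a 3-gon: merge 3 vertices and 3 edges, delete both glued faces → V=23, E=56, F=35.
Attach a pentagonal pyramid (V=6, E=10, F=6) along a 3-gon: merge 3 vertices and 3 edges, delete both glued faces → V=26, E=63, F=39.
Check: V − E + F = 26 − 63 + 39 = 2.

63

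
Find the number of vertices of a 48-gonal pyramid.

49

A pyramid on an n-gon base has one n-gon and n triangles: V = 48 + 1 = 49, E = 2·48 = 96, F = 48 + 1 = 49.
Check: V − E + F = 49 − 96 + 49 = 2.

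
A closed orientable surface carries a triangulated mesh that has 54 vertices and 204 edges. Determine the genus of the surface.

8

Every face is a triangle and each edge borders two faces, so 3F = 2·204, giving F = 136.
χ = V − E + F = 54 − 204 + 136 = -14.
For a closed orientable surface χ = 2 − 2g, so g = (2 − (-14))/2 = 8.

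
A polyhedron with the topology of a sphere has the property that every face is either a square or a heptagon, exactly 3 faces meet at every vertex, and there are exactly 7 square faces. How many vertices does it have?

14

Let x be the number of heptagons; then F = 7 + x.
Edge–face incidences: 2E = 4·7 + 7·x = 28 + 7x.
Every vertex has degree 3, so 3V = 2E.
Euler: V − E + F = 2 ⇒ (2E)/3 − E + (7 + x) = 2.
Multiply by 6: 2·(2E) − 3·(2E) + 6·(7 + x) = 12, i.e. 42 + 6x − (28 + 7x) = 12.
Collecting terms: −x + 14 = 12, so −x = −2, so x = 2.
Then 2E = 28 + 7·2 = 42, so E = 21, V = 2E/3 = 14, F = 7 + 2 = 9.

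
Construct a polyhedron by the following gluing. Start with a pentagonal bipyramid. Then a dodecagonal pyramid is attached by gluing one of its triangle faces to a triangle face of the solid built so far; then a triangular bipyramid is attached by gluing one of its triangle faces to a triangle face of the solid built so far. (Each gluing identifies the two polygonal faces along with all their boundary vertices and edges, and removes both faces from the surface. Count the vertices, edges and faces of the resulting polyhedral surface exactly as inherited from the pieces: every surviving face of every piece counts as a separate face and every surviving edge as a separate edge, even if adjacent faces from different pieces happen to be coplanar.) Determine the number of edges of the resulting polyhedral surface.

42

A pentagonal bipyramid: V=7, E=15, F=10.
Attach a dodecagonal pyramid (V=13, E=24, F=13) along a 3-gon: merge 3 vertices and 3 edges, delete both glued faces → V=17, E=36, F=21.
Attach a triangular bipyramid (V=5, E=9, F=6) along a 3-gon: merge 3 vertices and 3 edges, delete both glued faces → V=19, E=42, F=25.
Check: V − E + F = 19 − 42 + 25 = 2.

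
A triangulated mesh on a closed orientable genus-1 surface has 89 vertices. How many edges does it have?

267

χ = 2 − 2·1 = 0, and every face is a triangle so 3F = 2E.
V − E + F = 0 with E = 3F/2 gives 89 − (3/2 − 1)·F = 0, so F = 178 and E = 267.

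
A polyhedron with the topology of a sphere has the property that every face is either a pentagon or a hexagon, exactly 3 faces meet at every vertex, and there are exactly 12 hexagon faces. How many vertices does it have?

44

Let x be the number of pentagons; then F = 12 + x.
Edge–face incidences: 2E = 6·12 + 5·x = 72 + 5x.
Every vertex has degree 3, so 3V = 2E.
Euler: V − E + F = 2 ⇒ (2E)/3 − E + (12 + x) = 2.
Multiply by 6: 2·(2E) − 3·(2E) + 6·(12 + x) = 12, i.e. 72 + 6x − (72 + 5x) = 12.
Collecting terms: x = 12.
Then 2E = 72 + 5·12 = 132, so E = 66, V = 2E/3 = 44, F = 12 + 12 = 24.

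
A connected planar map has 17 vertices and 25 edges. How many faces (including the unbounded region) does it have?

Euler's formula for a connected plane graph: V − E + F = 2, so F = 2 − 17 + 25 = 10.

10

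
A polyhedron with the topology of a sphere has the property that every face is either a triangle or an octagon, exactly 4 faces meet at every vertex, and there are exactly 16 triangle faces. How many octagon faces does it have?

2

Let x be the number of octagons; then F = 16 + x.
Edge–face incidences: 2E = 3·16 + 8·x = 48 + 8x.
Every vertex has degree 4, so 4V = 2E.
Euler: V − E + F = 2 ⇒ (2E)/4 − E + (16 + x) = 2.
Multiply by 8: 2·(2E) − 4·(2E) + 8·(16 + x) = 16, i.e. 128 + 8x − 2·(48 + 8x) = 16.
Collecting terms: −8x + 32 = 16, so −8x = −16, so x = 2.
Then 2E = 48 + 8·2 = 64, so E = 32, V = 2E/4 = 16, F = 16 + 2 = 18.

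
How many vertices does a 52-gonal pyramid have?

53

A pyramid on an n-gon base has one n-gon and n triangles: V = 52 + 1 = 53, E = 2·52 = 104, F = 52 + 1 = 53.
Check: V − E + F = 53 − 104 + 53 = 2.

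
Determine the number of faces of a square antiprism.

An antiprism on an n-gon has two n-gon caps and 2n triangles: V = 2·4 = 8, E = 4·4 = 16, F = 2·4 + 2 = 10.

10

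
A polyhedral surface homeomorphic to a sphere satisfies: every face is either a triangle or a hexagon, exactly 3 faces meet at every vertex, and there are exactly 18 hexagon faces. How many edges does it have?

60

Let x be the number of triangles; then F = 18 + x.
Edge–face incidences: 2E = 6·18 + 3·x = 108 + 3x.
Every vertex has degree 3, so 3V = 2E.
Euler: V − E + F = 2 ⇒ (2E)/3 − E + (18 + x) = 2.
Multiply by 6: 2·(2E) − 3·(2E) + 6·(18 + x) = 12, i.e. 108 + 6x − (108 + 3x) = 12.
Collecting terms: 3x = 12, so x = 4.
Then 2E = 108 + 3·4 = 120, so E = 60, V = 2E/3 = 40, F = 18 + 4 = 22.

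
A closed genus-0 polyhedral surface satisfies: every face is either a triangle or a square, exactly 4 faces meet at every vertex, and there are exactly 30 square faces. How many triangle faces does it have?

8

Let x be the number of triangles; then F = 30 + x.
Edge–face incidences: 2E = 4·30 + 3·x = 120 + 3x.
Every vertex has degree 4, so 4V = 2E.
Euler: V − E + F = 2 ⇒ (2E)/4 − E + (30 + x) = 2.
Multiply by 8: 2·(2E) − 4·(2E) + 8·(30 + x) = 16, i.e. 240 + 8x − 2·(120 + 3x) = 16.
Collecting terms: 2x = 16, so x = 8.
Then 2E = 120 + 3·8 = 144, so E = 72, V = 2E/4 = 36, F = 30 + 8 = 38.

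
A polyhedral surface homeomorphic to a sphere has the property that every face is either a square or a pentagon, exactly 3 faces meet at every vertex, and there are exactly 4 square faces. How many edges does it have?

Let x be the number of pentagons; then F = 4 + x.
Edge–face incidences: 2E = 4·4 + 5·x = 16 + 5x.
Every vertex has degree 3, so 3V = 2E.
Euler: V − E + F = 2 ⇒ (2E)/3 − E + (4 + x) = 2.
Multiply by 6: 2·(2E) − 3·(2E) + 6·(4 + x) = 12, i.e. 24 + 6x − (16 + 5x) = 12.
Collecting terms: x + 8 = 12, so x = 4.
Then 2E = 16 + 5·4 = 36, so E = 18, V = 2E/3 = 12, F = 4 + 4 = 8.

18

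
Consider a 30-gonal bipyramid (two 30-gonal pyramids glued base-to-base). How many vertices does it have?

A bipyramid over an n-gon has 2n triangular faces and n + 2 vertices: V = 30 + 2 = 32, E = 3·30 = 90, F = 2·30 = 60.
Check: V − E + F = 32 − 90 + 60 = 2.

32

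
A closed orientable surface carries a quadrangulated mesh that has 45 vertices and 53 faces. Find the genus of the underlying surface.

5

Every face is a square, so 2E = 4·53 = 212, giving E = 106.
χ = V − E + F = 45 − 106 + 53 = -8.
For a closed orientable surface χ = 2 − 2g, so g = (2 − (-8))/2 = 5.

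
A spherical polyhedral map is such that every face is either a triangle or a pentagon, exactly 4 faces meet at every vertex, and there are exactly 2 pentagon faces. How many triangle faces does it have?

Let x be the number of triangles; then F = 2 + x.
Edge–face incidences: 2E = 5·2 + 3·x = 10 + 3x.
Every vertex has degree 4, so 4V = 2E.
Euler: V − E + F = 2 ⇒ (2E)/4 − E + (2 + x) = 2.
Multiply by 8: 2·(2E) − 4·(2E) + 8·(2 + x) = 16, i.e. 16 + 8x − 2·(10 + 3x) = 16.
Collecting terms: 2x − 4 = 16, so 2x = 20, so x = 10.
Then 2E = 10 + 3·10 = 40, so E = 20, V = 2E/4 = 10, F = 2 + 10 = 12.

10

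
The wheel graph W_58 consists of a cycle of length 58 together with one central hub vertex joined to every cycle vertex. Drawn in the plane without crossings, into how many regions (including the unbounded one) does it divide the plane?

W_58 has V = 58 + 1 = 59 vertices and E = 2·58 = 116 edges.
By Euler's formula F = 2 − V + E = 2 − 59 + 116 = 59.

59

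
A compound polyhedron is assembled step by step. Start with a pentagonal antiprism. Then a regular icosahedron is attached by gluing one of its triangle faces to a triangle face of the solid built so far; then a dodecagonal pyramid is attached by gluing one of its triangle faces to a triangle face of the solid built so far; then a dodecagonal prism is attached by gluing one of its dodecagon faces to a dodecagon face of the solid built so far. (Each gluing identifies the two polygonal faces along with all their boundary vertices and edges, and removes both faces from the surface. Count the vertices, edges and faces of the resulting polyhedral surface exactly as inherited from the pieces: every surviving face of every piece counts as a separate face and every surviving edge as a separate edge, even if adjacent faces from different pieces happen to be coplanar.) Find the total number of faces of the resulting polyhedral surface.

A pentagonal antiprism: V=10, E=20, F=12.
Attach a regular icosahedron (V=12, E=30, F=20) along a 3-gon: merge 3 vertices and 3 edges, delete both glued faces → V=19, E=47, F=30.
Attach a dodecagonal pyramid (V=13, E=24, F=13) along a 3-gon: merge 3 vertices and 3 edges, delete both glued faces → V=29, E=68, F=41.
Attach a dodecagonal prism (V=24, E=36, F=14) along a 12-gon: merge 12 vertices and 12 edges, delete both glued faces → V=41, E=92, F=53.
Check: V − E + F = 41 − 92 + 53 = 2.

53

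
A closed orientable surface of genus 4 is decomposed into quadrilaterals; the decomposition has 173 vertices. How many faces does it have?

179

χ = 2 − 2·4 = -6, and every face is a square so 4F = 2E.
V − E + F = -6 with E = 4F/2 gives 173 − (4/2 − 1)·F = -6, so F = 179 and E = 358.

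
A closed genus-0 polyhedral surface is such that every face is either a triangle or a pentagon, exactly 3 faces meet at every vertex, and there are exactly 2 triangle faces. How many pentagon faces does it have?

Let x be the number of pentagons; then F = 2 + x.
Edge–face incidences: 2E = 3·2 + 5·x = 6 + 5x.
Every vertex has degree 3, so 3V = 2E.
Euler: V − E + F = 2 ⇒ (2E)/3 − E + (2 + x) = 2.
Multiply by 6: 2·(2E) − 3·(2E) + 6·(2 + x) = 12, i.e. 12 + 6x − (6 + 5x) = 12.
Collecting terms: x + 6 = 12, so x = 6.
Then 2E = 6 + 5·6 = 36, so E = 18, V = 2E/3 = 12, F = 2 + 6 = 8.

6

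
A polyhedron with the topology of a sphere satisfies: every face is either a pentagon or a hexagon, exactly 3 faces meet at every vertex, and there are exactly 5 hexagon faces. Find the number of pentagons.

12

Let x be the number of pentagons; then F = 5 + x.
Edge–face incidences: 2E = 6·5 + 5·x = 30 + 5x.
Every vertex has degree 3, so 3V = 2E.
Euler: V − E + F = 2 ⇒ (2E)/3 − E + (5 + x) = 2.
Multiply by 6: 2·(2E) − 3·(2E) + 6·(5 + x) = 12, i.e. 30 + 6x − (30 + 5x) = 12.
Collecting terms: x = 12.
Then 2E = 30 + 5·12 = 90, so E = 45, V = 2E/3 = 30, F = 5 + 12 = 17.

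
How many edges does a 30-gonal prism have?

90

A prism on an n-gon has two n-gon bases and n rectangular sides: V = 2·30 = 60, E = 3·30 = 90, F = 30 + 2 = 32.
Check: V − E + F = 60 − 90 + 32 = 2.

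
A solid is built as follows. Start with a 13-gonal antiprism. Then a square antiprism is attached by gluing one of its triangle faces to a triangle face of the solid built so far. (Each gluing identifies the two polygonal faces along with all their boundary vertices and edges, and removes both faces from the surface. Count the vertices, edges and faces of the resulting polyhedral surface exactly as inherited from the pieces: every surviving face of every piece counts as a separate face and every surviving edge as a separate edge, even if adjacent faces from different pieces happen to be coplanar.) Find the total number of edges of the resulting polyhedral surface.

65

A 13-gonal antiprism: V=26, E=52, F=28.
Attach a square antiprism (V=8, E=16, F=10) along a 3-gon: merge 3 vertices and 3 edges, delete both glued faces → V=31, E=65, F=36.
Check: V − E + F = 31 − 65 + 36 = 2.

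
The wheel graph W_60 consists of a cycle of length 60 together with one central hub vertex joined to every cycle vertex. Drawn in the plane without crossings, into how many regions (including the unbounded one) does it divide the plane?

61

W_60 has V = 60 + 1 = 61 vertices and E = 2·60 = 120 edges.
By Euler's formula F = 2 − V + E = 2 − 61 + 120 = 61.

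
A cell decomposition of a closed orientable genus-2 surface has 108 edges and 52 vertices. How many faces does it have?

54

For a closed orientable surface of genus 2, χ = 2 − 2·2 = -2.
F = -2 − V + E = -2 − 52 + 108 = 54.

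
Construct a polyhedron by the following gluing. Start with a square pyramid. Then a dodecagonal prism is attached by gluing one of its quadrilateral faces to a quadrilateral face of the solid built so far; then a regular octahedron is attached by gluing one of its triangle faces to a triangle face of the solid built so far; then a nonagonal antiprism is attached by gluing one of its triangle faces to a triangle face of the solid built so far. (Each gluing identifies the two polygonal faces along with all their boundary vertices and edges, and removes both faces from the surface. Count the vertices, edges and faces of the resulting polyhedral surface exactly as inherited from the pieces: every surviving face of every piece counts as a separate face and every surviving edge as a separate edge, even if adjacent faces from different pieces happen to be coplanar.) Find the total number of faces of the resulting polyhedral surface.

A square pyramid: V=5, E=8, F=5.
Attach a dodecagonal prism (V=24, E=36, F=14) along a 4-gon: merge 4 vertices and 4 edges, delete both glued faces → V=25, E=40, F=17.
Attach a regular octahedron (V=6, E=12, F=8) along a 3-gon: merge 3 vertices and 3 edges, delete both glued faces → V=28, E=49, F=23.
Attach a nonagonal antiprism (V=18, E=36, F=20) along a 3-gon: merge 3 vertices and 3 edges, delete both glued faces → V=43, E=82, F=41.
Check: V − E + F = 43 − 82 + 41 = 2.

41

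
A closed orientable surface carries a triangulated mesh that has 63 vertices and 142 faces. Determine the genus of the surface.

Every face is a triangle, so 2E = 3·142 = 426, giving E = 213.
χ = V − E + F = 63 − 213 + 142 = -8.
For a closed orientable surface χ = 2 − 2g, so g = (2 − (-8))/2 = 5.

5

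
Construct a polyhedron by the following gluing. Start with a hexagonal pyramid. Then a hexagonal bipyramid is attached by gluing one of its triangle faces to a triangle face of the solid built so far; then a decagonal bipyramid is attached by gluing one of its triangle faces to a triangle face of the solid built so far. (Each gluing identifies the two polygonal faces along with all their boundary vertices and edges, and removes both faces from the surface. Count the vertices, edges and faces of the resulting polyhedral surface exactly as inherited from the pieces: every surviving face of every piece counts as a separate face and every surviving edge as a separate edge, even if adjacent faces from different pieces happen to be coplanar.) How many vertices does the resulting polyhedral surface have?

A hexagonal pyramid: V=7, E=12, F=7.
Attach a hexagonal bipyramid (V=8, E=18, F=12) along a 3-gon: merge 3 vertices and 3 edges, delete both glued faces → V=12, E=27, F=17.
Attach a decagonal bipyramid (V=12, E=30, F=20) along a 3-gon: merge 3 vertices and 3 edges, delete both glued faces → V=21, E=54, F=35.
Check: V − E + F = 21 − 54 + 35 = 2.

21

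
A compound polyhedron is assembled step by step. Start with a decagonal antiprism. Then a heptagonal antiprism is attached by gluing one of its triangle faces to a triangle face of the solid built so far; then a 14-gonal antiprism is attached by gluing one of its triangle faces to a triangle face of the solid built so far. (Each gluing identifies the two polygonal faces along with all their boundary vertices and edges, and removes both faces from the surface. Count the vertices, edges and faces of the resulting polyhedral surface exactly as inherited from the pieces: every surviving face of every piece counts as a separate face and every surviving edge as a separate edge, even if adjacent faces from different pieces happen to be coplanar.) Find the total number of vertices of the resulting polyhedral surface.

56

A decagonal antiprism: V=20, E=40, F=22.
Attach a heptagonal antiprism (V=14, E=28, F=16) along a 3-gon: merge 3 vertices and 3 edges, delete both glued faces → V=31, E=65, F=36.
Attach a 14-gonal antiprism (V=28, E=56, F=30) along a 3-gon: merge 3 vertices and 3 edges, delete both glued faces → V=56, E=118, F=64.
Check: V − E + F = 56 − 118 + 64 = 2.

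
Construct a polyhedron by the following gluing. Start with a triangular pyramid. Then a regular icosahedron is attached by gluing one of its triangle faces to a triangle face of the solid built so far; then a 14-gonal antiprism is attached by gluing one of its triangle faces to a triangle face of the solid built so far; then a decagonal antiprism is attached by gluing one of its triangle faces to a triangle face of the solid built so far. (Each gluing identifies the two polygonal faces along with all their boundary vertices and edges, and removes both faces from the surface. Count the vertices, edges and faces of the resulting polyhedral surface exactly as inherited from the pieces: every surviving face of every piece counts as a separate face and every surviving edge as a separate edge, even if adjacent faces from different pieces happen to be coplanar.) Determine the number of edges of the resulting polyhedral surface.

A triangular pyramid: V=4, E=6, F=4.
Attach a regular icosahedron (V=12, E=30, F=20) along a 3-gon: merge 3 vertices and 3 edges, delete both glued faces → V=13, E=33, F=22.
Attach a 14-gonal antiprism (V=28, E=56, F=30) along a 3-gon: merge 3 vertices and 3 edges, delete both glued faces → V=38, E=86, F=50.
Attach a decagonal antiprism (V=20, E=40, F=22) along a 3-gon: merge 3 vertices and 3 edges, delete both glued faces → V=55, E=123, F=70.
Check: V − E + F = 55 − 123 + 70 = 2.

123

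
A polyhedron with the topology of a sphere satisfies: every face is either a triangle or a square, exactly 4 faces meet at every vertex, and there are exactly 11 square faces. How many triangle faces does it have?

8

Let x be the number of triangles; then F = 11 + x.
Edge–face incidences: 2E = 4·11 + 3·x = 44 + 3x.
Every vertex has degree 4, so 4V = 2E.
Euler: V − E + F = 2 ⇒ (2E)/4 − E + (11 + x) = 2.
Multiply by 8: 2·(2E) − 4·(2E) + 8·(11 + x) = 16, i.e. 88 + 8x − 2·(44 + 3x) = 16.
Collecting terms: 2x = 16, so x = 8.
Then 2E = 44 + 3·8 = 68, so E = 34, V = 2E/4 = 17, F = 11 + 8 = 19.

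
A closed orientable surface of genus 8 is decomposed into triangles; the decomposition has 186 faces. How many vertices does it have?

79

χ = 2 − 2·8 = -14, and every face is a triangle so 3F = 2E.
E = 3·186/2 = 279. Then V = -14 + E − F = -14 + 279 − 186 = 79.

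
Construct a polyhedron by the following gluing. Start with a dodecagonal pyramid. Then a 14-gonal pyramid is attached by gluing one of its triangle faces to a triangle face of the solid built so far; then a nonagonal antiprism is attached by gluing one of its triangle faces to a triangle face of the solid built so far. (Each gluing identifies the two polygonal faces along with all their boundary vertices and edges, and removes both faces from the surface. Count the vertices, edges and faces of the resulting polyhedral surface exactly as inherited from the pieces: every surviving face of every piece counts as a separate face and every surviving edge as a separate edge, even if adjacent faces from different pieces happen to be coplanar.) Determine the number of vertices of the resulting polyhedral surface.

A dodecagonal pyramid: V=13, E=24, F=13.
Attach a 14-gonal pyramid (V=15, E=28, F=15) along a 3-gon: merge 3 vertices and 3 edges, delete both glued faces → V=25, E=49, F=26.
Attach a nonagonal antiprism (V=18, E=36, F=20) along a 3-gon: merge 3 vertices and 3 edges, delete both glued faces → V=40, E=82, F=44.
Check: V − E + F = 40 − 82 + 44 = 2.

40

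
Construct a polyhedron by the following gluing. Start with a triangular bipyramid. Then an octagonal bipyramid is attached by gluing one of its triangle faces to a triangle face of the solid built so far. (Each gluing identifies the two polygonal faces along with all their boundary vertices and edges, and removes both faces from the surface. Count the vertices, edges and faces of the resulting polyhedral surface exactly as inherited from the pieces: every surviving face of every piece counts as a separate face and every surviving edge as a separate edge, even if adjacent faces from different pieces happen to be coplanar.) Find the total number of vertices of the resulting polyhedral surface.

12

A triangular bipyramid: V=5, E=9, F=6.
Attach an octagonal bipyramid (V=10, E=24, F=16) along a 3-gon: merge 3 vertices and 3 edges, delete both glued faces → V=12, E=30, F=20.
Check: V − E + F = 12 − 30 + 20 = 2.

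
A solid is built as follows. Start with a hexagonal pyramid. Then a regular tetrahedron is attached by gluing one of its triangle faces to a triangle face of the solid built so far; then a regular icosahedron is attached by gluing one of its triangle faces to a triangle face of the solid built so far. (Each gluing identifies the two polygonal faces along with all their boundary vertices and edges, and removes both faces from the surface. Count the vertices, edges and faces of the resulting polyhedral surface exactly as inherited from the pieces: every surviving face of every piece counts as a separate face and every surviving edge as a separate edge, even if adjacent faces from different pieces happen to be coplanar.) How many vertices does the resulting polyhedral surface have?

17

A hexagonal pyramid: V=7, E=12, F=7.
Attach a regular tetrahedron (V=4, E=6, F=4) along a 3-gon: merge 3 vertices and 3 edges, delete both glued faces → V=8, E=15, F=9.
Attach a regular icosahedron (V=12, E=30, F=20) along a 3-gon: merge 3 vertices and 3 edges, delete both glued faces → V=17, E=42, F=27.
Check: V − E + F = 17 − 42 + 27 = 2.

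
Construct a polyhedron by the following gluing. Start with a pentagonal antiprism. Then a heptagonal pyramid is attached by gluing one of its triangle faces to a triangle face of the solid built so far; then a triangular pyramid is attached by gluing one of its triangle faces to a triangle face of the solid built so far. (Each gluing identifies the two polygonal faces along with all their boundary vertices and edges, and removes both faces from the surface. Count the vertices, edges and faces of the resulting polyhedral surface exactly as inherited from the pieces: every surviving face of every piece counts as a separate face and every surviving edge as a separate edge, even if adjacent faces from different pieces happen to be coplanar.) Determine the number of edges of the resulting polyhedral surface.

A pentagonal antiprism: V=10, E=20, F=12.
Attach a heptagonal pyramid (V=8, E=14, F=8) along a 3-gon: merge 3 vertices and 3 edges, delete both glued faces → V=15, E=31, F=18.
Attach a triangular pyramid (V=4, E=6, F=4) along a 3-gon: merge 3 vertices and 3 edges, delete both glued faces → V=16, E=34, F=20.
Check: V − E + F = 16 − 34 + 20 = 2.

34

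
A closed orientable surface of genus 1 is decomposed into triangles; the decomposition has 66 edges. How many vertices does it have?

22

χ = 2 − 2·1 = 0, and every face is a triangle so 3F = 2E.
F = 2E/3 = 44. Then V = 0 + E − F = 0 + 66 − 44 = 22.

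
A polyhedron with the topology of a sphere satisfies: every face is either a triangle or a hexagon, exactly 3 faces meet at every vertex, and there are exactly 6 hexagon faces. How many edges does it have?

24

Let x be the number of triangles; then F = 6 + x.
Edge–face incidences: 2E = 6·6 + 3·x = 36 + 3x.
Every vertex has degree 3, so 3V = 2E.
Euler: V − E + F = 2 ⇒ (2E)/3 − E + (6 + x) = 2.
Multiply by 6: 2·(2E) − 3·(2E) + 6·(6 + x) = 12, i.e. 36 + 6x − (36 + 3x) = 12.
Collecting terms: 3x = 12, so x = 4.
Then 2E = 36 + 3·4 = 48, so E = 24, V = 2E/3 = 16, F = 6 + 4 = 10.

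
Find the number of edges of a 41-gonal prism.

123

A prism on an n-gon has two n-gon bases and n rectangular sides: V = 2·41 = 82, E = 3·41 = 123, F = 41 + 2 = 43.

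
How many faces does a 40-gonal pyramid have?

A pyramid on an n-gon base has one n-gon and n triangles: V = 40 + 1 = 41, E = 2·40 = 80, F = 40 + 1 = 41.

41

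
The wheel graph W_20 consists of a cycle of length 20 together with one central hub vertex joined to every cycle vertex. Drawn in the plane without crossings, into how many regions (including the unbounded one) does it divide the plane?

W_20 has V = 20 + 1 = 21 vertices and E = 2·20 = 40 edges.
By Euler's formula F = 2 − V + E = 2 − 21 + 40 = 21.

21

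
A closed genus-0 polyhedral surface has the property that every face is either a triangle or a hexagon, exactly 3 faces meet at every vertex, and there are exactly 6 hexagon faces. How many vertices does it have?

Let x be the number of triangles; then F = 6 + x.
Edge–face incidences: 2E = 6·6 + 3·x = 36 + 3x.
Every vertex has degree 3, so 3V = 2E.
Euler: V − E + F = 2 ⇒ (2E)/3 − E + (6 + x) = 2.
Multiply by 6: 2·(2E) − 3·(2E) + 6·(6 + x) = 12, i.e. 36 + 6x − (36 + 3x) = 12.
Collecting terms: 3x = 12, so x = 4.
Then 2E = 36 + 3·4 = 48, so E = 24, V = 2E/3 = 16, F = 6 + 4 = 10.

16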